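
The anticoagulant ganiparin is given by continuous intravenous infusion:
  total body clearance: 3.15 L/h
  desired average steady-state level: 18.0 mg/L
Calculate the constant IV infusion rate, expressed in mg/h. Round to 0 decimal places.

At steady state, infusion rate R₀ = Css × CL = 18.0 × 3.150 = 56.70 mg/h

57 mg/h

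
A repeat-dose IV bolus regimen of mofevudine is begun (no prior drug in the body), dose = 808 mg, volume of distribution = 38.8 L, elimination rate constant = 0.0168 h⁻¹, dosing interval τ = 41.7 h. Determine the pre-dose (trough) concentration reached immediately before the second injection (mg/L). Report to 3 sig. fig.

10.3 mg/L

C₀ per dose = Dose / Vd = 808 / 38.8 = 20.82 mg/L
Fraction remaining after one interval: r = e^(−kτ) = e^(−0.01680 × 41.7) = 0.4963
Before dose 2, 1 dose has been given (aged 1τ).
C_trough = C₀ × r = 20.82 × 0.4963 = 10.33 mg/L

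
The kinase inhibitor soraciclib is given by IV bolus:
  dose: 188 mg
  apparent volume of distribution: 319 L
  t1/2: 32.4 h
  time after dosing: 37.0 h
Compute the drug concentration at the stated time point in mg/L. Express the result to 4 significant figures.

0.2671 mg/L

C₀ = Dose / Vd = 188.0 / 319 = 0.5893 mg/L
k = ln2 / t½ = 0.693147 / 32.4 = 0.02139 h⁻¹
C = C₀ · e^(−k·t) = 0.5893 × e^(−0.02139 × 37.0)
  = 0.5893 × 0.4532 = 0.2671 mg/L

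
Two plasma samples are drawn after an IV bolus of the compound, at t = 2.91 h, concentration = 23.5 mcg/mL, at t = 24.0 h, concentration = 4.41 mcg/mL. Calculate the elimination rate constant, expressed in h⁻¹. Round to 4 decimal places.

k = ln(C₁/C₂) / (t₂ − t₁) = ln(23.5/4.41) / (24.0 − 2.91)
  = 1.673 / 21.09 = 0.07933 h⁻¹

0.0793 h⁻¹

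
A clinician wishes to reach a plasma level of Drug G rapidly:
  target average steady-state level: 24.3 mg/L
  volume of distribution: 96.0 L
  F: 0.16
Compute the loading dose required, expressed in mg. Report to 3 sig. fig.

14600 mg

LD = Css × Vd / F = 24.3 × 96.0 / 0.16 = 14580 mg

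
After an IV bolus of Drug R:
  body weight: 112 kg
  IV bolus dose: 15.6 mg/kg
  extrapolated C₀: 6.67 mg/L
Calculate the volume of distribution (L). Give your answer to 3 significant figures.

262 L

Dose = 15.6 × 112 = 1747 mg
Vd = Dose / C₀ = 1747 / 6.67 = 261.9 L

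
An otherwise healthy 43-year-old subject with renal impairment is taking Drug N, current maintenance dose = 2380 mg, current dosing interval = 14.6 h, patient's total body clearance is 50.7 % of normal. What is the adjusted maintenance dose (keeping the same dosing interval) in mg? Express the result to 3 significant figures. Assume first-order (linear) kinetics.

1210 mg

To keep the same average steady-state level, dosing rate must scale with clearance.
CL ratio = 50.7 / 100 = 0.5070
New dose (same interval) = 2380 × 0.5070 = 1207 mg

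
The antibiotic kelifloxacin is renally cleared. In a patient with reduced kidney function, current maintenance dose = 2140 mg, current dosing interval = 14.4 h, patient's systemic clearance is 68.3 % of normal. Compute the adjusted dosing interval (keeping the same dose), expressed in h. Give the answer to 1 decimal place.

To keep the same average steady-state level, dosing rate must scale with clearance.
CL ratio = 68.3 / 100 = 0.6830
New interval (same dose) = 14.4 / 0.6830 = 21.08 h

21.1 h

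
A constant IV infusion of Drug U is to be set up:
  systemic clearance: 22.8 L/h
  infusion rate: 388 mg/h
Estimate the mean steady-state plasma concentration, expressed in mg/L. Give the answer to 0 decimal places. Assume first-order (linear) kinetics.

At steady state Css = R₀ / CL = 388 / 22.80 = 17.02 mg/L

17 mg/L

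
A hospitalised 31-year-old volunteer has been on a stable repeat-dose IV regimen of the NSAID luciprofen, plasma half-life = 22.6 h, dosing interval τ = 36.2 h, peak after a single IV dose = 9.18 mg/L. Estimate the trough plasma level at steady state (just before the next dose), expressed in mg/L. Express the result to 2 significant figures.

k = ln2 / t½ = 0.693147 / 22.6 = 0.03067 h⁻¹
e^(−kτ) = e^(−0.03067 × 36.2) = 0.3295
Accumulation ratio R = 1 / (1 − e^(−kτ)) = 1 / (1 − 0.3295) = 1.491
Steady-state trough = C₀ × R × e^(−kτ) = 9.18 × 1.491 × 0.3295 = 4.510 mg/L

4.5 mg/L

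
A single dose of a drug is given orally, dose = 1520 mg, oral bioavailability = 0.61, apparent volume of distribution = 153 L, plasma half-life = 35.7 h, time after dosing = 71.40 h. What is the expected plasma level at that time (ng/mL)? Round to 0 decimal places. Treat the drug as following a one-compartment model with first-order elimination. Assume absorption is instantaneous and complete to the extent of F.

Amount reaching circulation = F × Dose = 0.61 × 1520 = 927.2 mg
C₀ = F·Dose / Vd = 927.2 / 153 = 6.060 mg/L
k = ln2 / t½ = 0.693147 / 35.7 = 0.01942 h⁻¹
t / t½ = 71.40 / 35.7 = 2 half-lives
C = C₀ × (1/2)^2 = 6.060 × 0.2500 = 1.515 mg/L
Convert: 1.515 mg/L × 1000 = 1515 ng/mL

1515 ng/mL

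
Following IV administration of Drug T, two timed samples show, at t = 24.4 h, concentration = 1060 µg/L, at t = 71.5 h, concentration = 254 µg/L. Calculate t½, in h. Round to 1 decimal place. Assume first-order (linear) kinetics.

22.9 h

k = ln(C₁/C₂) / (t₂ − t₁) = ln(1060/254) / (71.5 − 24.4)
  = 1.429 / 47.10 = 0.03034 h⁻¹
t½ = ln2 / k = 0.693147 / 0.03034 = 22.85 h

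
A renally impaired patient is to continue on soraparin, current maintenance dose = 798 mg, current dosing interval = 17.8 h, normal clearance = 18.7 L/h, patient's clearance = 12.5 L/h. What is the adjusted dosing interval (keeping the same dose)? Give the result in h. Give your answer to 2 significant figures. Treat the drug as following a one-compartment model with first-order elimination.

To keep the same average steady-state level, dosing rate must scale with clearance.
CL ratio = 12.5 / 18.7 = 0.6684
New interval (same dose) = 17.8 / 0.6684 = 26.63 h

27 h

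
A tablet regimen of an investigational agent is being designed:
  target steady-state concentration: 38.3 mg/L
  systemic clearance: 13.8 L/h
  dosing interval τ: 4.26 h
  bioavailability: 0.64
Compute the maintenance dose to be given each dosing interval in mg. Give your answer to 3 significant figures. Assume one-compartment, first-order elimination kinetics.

At steady state, F × (Dose/τ) = Css × CL.
Dose = Css × CL × τ / F = 38.3 × 13.80 × 4.26 / 0.64 = 3518 mg

3520 mg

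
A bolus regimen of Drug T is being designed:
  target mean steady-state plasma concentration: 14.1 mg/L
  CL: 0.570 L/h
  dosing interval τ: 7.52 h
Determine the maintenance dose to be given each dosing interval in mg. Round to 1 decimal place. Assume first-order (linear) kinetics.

60.4 mg

At steady state, Dose/τ = Css × CL.
Dose = Css × CL × τ = 14.1 × 0.5700 × 7.52 = 60.44 mg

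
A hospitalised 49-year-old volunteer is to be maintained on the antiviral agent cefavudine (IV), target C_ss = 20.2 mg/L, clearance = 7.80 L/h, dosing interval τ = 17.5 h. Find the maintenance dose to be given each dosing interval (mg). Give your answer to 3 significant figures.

2760 mg

At steady state, Dose/τ = Css × CL.
Dose = Css × CL × τ = 20.2 × 7.800 × 17.5 = 2757 mg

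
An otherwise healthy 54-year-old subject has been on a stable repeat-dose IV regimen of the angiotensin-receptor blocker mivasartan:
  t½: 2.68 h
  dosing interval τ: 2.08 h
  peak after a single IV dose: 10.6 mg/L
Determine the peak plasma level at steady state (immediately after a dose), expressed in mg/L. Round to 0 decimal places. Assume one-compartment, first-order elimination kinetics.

25 mg/L

k = ln2 / t½ = 0.693147 / 2.68 = 0.2586 h⁻¹
e^(−kτ) = e^(−0.2586 × 2.08) = 0.5840
Accumulation ratio R = 1 / (1 − e^(−kτ)) = 1 / (1 − 0.5840) = 2.404
Steady-state peak = C₀ × R = 10.6 × 2.404 = 25.48 mg/L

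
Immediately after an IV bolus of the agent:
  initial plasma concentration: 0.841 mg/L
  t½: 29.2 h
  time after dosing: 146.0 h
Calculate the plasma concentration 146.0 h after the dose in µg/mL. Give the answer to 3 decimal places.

0.026 µg/mL

k = ln2 / t½ = 0.693147 / 29.2 = 0.02374 h⁻¹
t / t½ = 146.0 / 29.2 = 5 half-lives
C = C₀ × (1/2)^5 = 0.8410 × 0.03125 = 0.02628 mg/L
(0.02628 mg/L = 0.02628 µg/mL)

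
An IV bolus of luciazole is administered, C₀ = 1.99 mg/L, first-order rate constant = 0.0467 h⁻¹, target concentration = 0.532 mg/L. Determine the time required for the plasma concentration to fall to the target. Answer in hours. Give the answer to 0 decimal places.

28 h

t = ln(C₀ / C) / k = ln(1.990 / 0.532) / 0.04670
  = ln(3.741) / 0.04670 = 1.319 / 0.04670 = 28.24 h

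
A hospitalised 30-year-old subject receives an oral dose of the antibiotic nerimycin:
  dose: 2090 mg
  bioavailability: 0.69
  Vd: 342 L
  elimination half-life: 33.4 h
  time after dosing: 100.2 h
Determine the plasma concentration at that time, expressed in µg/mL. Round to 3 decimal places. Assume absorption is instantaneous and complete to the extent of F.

0.527 µg/mL

Amount reaching circulation = F × Dose = 0.69 × 2090 = 1442 mg
C₀ = F·Dose / Vd = 1442 / 342 = 4.216 mg/L
k = ln2 / t½ = 0.693147 / 33.4 = 0.02075 h⁻¹
t / t½ = 100.2 / 33.4 = 3 half-lives
C = C₀ × (1/2)^3 = 4.216 × 0.1250 = 0.5270 mg/L
(0.5270 mg/L = 0.5270 µg/mL)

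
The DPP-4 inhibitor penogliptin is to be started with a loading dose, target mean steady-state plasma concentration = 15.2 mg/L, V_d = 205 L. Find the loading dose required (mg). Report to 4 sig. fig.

LD = Css × Vd = 15.2 × 205 = 3116 mg

3116 mg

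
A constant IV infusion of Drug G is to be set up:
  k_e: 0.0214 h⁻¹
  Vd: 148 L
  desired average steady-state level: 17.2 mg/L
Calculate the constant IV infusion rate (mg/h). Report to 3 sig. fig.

CL = k × Vd = 0.02140 × 148 = 3.167 L/h
At steady state, infusion rate R₀ = Css × CL = 17.2 × 3.167 = 54.47 mg/h

54.5 mg/h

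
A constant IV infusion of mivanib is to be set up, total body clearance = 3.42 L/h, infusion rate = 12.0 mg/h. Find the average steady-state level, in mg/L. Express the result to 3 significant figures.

3.51 mg/L

At steady state Css = R₀ / CL = 12.0 / 3.420 = 3.509 mg/L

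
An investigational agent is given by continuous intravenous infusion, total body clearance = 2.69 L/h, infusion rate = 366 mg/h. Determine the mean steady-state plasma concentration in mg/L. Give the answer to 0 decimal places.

136 mg/L

At steady state Css = R₀ / CL = 366 / 2.690 = 136.1 mg/L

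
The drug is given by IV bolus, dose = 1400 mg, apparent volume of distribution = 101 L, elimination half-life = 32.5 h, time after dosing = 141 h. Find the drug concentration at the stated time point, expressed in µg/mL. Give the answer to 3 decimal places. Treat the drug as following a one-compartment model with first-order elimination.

0.685 µg/mL

C₀ = Dose / Vd = 1400 / 101 = 13.86 mg/L
k = ln2 / t½ = 0.693147 / 32.5 = 0.02133 h⁻¹
C = C₀ · e^(−k·t) = 13.86 × e^(−0.02133 × 141)
  = 13.86 × 0.04941 = 0.6848 mg/L
(0.6848 mg/L = 0.6848 µg/mL)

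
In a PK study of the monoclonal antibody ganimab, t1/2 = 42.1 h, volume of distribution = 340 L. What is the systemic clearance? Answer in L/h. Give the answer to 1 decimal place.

5.6 L/h

k = ln2 / t½ = 0.693147 / 42.1 = 0.01646 h⁻¹
CL = k × Vd = 0.01646 × 340 = 5.596 L/h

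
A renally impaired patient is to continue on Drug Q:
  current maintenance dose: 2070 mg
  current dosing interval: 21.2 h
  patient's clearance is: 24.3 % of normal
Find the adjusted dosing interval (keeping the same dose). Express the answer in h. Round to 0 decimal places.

To keep the same average steady-state level, dosing rate must scale with clearance.
CL ratio = 24.3 / 100 = 0.2430
New interval (same dose) = 21.2 / 0.2430 = 87.24 h

87 h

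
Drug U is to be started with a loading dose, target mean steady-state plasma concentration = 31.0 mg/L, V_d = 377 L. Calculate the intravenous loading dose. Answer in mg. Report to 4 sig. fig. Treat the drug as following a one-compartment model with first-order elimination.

LD = Css × Vd = 31.0 × 377 = 11690 mg

11690 mg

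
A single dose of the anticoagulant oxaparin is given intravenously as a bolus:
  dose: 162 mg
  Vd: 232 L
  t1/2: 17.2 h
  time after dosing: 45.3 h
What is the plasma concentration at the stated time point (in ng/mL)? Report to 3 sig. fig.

C₀ = Dose / Vd = 162.0 / 232 = 0.6983 mg/L
k = ln2 / t½ = 0.693147 / 17.2 = 0.04030 h⁻¹
C = C₀ · e^(−k·t) = 0.6983 × e^(−0.04030 × 45.3)
  = 0.6983 × 0.1611 = 0.1125 mg/L
Convert: 0.1125 mg/L × 1000 = 112.5 ng/mL

113 ng/mL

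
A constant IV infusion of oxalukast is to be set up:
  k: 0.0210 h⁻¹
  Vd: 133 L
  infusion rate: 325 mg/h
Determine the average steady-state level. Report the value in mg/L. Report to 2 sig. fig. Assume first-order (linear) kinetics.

CL = k × Vd = 0.02100 × 133 = 2.793 L/h
At steady state Css = R₀ / CL = 325 / 2.793 = 116.4 mg/L

120 mg/L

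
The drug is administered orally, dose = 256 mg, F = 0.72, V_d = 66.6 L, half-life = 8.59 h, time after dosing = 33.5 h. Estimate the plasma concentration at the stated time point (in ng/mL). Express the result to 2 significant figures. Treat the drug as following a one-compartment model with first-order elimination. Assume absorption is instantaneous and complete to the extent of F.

190 ng/mL

Amount reaching circulation = F × Dose = 0.72 × 256.0 = 184.3 mg
C₀ = F·Dose / Vd = 184.3 / 66.6 = 2.767 mg/L
k = ln2 / t½ = 0.693147 / 8.59 = 0.08069 h⁻¹
C = C₀ · e^(−k·t) = 2.767 × e^(−0.08069 × 33.5)
  = 2.767 × 0.06700 = 0.1854 mg/L
Convert: 0.1854 mg/L × 1000 = 185.4 ng/mL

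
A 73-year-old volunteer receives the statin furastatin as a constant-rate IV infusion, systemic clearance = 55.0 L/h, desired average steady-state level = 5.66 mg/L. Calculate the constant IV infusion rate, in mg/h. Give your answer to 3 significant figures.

At steady state, infusion rate R₀ = Css × CL = 5.66 × 55.00 = 311.3 mg/h

311 mg/h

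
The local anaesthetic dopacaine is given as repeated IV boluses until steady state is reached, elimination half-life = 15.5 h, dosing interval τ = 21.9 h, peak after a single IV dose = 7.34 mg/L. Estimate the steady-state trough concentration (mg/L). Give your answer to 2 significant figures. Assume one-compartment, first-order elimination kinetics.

4.4 mg/L

k = ln2 / t½ = 0.693147 / 15.5 = 0.04472 h⁻¹
e^(−kτ) = e^(−0.04472 × 21.9) = 0.3755
Accumulation ratio R = 1 / (1 − e^(−kτ)) = 1 / (1 − 0.3755) = 1.601
Steady-state trough = C₀ × R × e^(−kτ) = 7.34 × 1.601 × 0.3755 = 4.413 mg/L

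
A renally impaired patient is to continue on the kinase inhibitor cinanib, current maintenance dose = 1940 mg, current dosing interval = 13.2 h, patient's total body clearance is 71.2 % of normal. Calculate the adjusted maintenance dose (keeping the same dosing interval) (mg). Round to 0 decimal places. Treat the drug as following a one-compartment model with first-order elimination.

To keep the same average steady-state level, dosing rate must scale with clearance.
CL ratio = 71.2 / 100 = 0.7120
New dose (same interval) = 1940 × 0.7120 = 1381 mg

1381 mg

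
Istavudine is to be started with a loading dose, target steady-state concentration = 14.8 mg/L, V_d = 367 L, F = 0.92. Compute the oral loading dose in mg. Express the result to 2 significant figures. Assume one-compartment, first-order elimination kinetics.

5900 mg

LD = Css × Vd / F = 14.8 × 367 / 0.92 = 5904 mg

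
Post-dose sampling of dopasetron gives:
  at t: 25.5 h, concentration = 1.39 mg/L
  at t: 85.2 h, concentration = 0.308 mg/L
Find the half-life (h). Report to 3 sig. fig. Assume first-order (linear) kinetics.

27.5 h

k = ln(C₁/C₂) / (t₂ − t₁) = ln(1.39/0.308) / (85.2 − 25.5)
  = 1.507 / 59.70 = 0.02524 h⁻¹
t½ = ln2 / k = 0.693147 / 0.02524 = 27.46 h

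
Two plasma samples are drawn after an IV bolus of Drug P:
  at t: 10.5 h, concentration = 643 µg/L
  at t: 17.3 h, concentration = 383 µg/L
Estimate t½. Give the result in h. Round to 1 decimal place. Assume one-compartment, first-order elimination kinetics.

9.1 h

k = ln(C₁/C₂) / (t₂ − t₁) = ln(643/383) / (17.3 − 10.5)
  = 0.5181 / 6.800 = 0.07619 h⁻¹
t½ = ln2 / k = 0.693147 / 0.07619 = 9.098 h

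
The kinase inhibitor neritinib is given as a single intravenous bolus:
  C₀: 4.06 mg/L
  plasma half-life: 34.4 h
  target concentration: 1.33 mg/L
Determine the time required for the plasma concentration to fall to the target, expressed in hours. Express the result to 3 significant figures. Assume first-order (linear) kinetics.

k = ln2 / t½ = 0.693147 / 34.4 = 0.02015 h⁻¹
t = ln(C₀ / C) / k = ln(4.060 / 1.33) / 0.02015
  = ln(3.053) / 0.02015 = 1.116 / 0.02015 = 55.38 h

55.4 h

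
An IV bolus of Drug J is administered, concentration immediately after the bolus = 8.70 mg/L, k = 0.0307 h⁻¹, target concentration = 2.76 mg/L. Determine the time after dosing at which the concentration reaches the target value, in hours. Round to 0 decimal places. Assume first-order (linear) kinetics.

37 h

t = ln(C₀ / C) / k = ln(8.700 / 2.76) / 0.03070
  = ln(3.152) / 0.03070 = 1.148 / 0.03070 = 37.39 h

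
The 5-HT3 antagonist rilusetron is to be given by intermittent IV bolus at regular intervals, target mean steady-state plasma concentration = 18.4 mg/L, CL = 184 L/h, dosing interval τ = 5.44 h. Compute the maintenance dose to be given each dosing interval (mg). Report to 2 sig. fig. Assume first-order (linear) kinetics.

At steady state, Dose/τ = Css × CL.
Dose = Css × CL × τ = 18.4 × 184.0 × 5.44 = 18420 mg

18000 mg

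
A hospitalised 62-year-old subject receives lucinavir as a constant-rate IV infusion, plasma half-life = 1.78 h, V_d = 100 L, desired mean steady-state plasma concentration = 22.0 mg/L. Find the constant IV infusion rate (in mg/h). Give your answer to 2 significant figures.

860 mg/h

k = ln2 / t½ = 0.693147 / 1.78 = 0.3894 h⁻¹
CL = k × Vd = 0.3894 × 100 = 38.94 L/h
At steady state, infusion rate R₀ = Css × CL = 22.0 × 38.94 = 856.7 mg/h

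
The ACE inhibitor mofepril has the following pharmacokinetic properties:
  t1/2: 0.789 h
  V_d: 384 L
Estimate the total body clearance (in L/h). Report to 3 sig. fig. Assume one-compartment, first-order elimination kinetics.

337 L/h

k = ln2 / t½ = 0.693147 / 0.789 = 0.8785 h⁻¹
CL = k × Vd = 0.8785 × 384 = 337.3 L/h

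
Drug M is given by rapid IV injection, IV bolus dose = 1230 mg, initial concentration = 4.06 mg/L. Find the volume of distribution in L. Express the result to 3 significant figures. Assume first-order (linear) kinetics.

303 L

Vd = Dose / C₀ = 1230 / 4.06 = 303.0 L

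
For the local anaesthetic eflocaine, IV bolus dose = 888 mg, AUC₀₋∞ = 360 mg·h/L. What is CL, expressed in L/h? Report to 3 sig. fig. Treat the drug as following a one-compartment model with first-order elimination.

2.47 L/h

CL = Dose / AUC = 888 / 360 = 2.467 L/h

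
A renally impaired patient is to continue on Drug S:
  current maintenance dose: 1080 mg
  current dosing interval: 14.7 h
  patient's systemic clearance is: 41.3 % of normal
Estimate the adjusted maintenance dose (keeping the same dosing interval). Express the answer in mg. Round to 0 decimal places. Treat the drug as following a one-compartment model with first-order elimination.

To keep the same average steady-state level, dosing rate must scale with clearance.
CL ratio = 41.3 / 100 = 0.4130
New dose (same interval) = 1080 × 0.4130 = 446.0 mg

446 mg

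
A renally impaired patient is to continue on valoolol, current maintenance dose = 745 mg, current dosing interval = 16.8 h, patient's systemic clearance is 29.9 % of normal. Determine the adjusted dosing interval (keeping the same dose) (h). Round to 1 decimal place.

56.2 h

To keep the same average steady-state level, dosing rate must scale with clearance.
CL ratio = 29.9 / 100 = 0.2990
New interval (same dose) = 16.8 / 0.2990 = 56.19 h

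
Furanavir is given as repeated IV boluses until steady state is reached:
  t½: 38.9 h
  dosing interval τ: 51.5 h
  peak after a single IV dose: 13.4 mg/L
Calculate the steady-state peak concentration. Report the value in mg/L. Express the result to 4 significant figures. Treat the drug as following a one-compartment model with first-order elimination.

22.31 mg/L

k = ln2 / t½ = 0.693147 / 38.9 = 0.01782 h⁻¹
e^(−kτ) = e^(−0.01782 × 51.5) = 0.3994
Accumulation ratio R = 1 / (1 − e^(−kτ)) = 1 / (1 − 0.3994) = 1.665
Steady-state peak = C₀ × R = 13.4 × 1.665 = 22.31 mg/L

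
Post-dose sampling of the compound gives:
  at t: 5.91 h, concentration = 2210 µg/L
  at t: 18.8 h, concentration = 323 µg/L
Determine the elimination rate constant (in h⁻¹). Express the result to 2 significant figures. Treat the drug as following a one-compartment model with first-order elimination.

k = ln(C₁/C₂) / (t₂ − t₁) = ln(2210/323) / (18.8 − 5.91)
  = 1.923 / 12.89 = 0.1492 h⁻¹

0.15 h⁻¹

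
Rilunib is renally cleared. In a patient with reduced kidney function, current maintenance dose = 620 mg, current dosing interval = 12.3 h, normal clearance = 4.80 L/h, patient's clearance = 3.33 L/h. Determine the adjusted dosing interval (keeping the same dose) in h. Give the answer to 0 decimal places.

18 h

To keep the same average steady-state level, dosing rate must scale with clearance.
CL ratio = 3.33 / 4.80 = 0.6938
New interval (same dose) = 12.3 / 0.6938 = 17.73 h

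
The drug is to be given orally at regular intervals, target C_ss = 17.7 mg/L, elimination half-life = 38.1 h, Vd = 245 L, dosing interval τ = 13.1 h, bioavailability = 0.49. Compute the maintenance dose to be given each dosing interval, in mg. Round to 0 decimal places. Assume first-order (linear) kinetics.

k = ln2 / t½ = 0.693147 / 38.1 = 0.01819 h⁻¹
CL = k × Vd = 0.01819 × 245 = 4.457 L/h
At steady state, F × (Dose/τ) = Css × CL.
Dose = Css × CL × τ / F = 17.7 × 4.457 × 13.1 / 0.49 = 2109 mg

2109 mg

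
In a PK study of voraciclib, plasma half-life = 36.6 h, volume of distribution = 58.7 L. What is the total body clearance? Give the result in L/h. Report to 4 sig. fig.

k = ln2 / t½ = 0.693147 / 36.6 = 0.01894 h⁻¹
CL = k × Vd = 0.01894 × 58.7 = 1.112 L/h

1.112 L/h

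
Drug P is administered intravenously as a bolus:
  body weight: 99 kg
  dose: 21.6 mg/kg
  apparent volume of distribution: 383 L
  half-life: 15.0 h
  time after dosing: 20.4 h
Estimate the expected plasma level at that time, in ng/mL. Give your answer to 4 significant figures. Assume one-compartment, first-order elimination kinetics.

Total dose = 21.6 × 99 = 2138 mg
C₀ = Dose / Vd = 2138 / 383 = 5.582 mg/L
k = ln2 / t½ = 0.693147 / 15.0 = 0.04621 h⁻¹
C = C₀ · e^(−k·t) = 5.582 × e^(−0.04621 × 20.4)
  = 5.582 × 0.3896 = 2.175 mg/L
Convert: 2.175 mg/L × 1000 = 2175 ng/mL

2175 ng/mL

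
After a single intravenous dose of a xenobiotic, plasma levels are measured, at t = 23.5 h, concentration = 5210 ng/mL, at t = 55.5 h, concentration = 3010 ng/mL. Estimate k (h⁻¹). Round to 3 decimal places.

k = ln(C₁/C₂) / (t₂ − t₁) = ln(5210/3010) / (55.5 − 23.5)
  = 0.5486 / 32.00 = 0.01714 h⁻¹

0.017 h⁻¹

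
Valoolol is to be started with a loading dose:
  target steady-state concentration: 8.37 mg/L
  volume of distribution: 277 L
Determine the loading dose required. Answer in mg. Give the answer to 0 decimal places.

2318 mg

LD = Css × Vd = 8.37 × 277 = 2318 mg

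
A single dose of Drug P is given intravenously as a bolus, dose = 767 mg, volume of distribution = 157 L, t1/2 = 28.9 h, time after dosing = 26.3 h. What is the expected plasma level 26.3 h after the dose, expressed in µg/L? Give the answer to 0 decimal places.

2600 µg/L

C₀ = Dose / Vd = 767.0 / 157 = 4.885 mg/L
k = ln2 / t½ = 0.693147 / 28.9 = 0.02398 h⁻¹
C = C₀ · e^(−k·t) = 4.885 × e^(−0.02398 × 26.3)
  = 4.885 × 0.5322 = 2.600 mg/L
Convert: 2.600 mg/L × 1000 = 2600 µg/L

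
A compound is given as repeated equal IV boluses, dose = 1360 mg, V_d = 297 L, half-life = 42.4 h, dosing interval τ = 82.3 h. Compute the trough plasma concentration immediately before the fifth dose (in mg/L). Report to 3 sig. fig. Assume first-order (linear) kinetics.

1.61 mg/L

C₀ per dose = Dose / Vd = 1360 / 297 = 4.579 mg/L
k = ln2 / t½ = 0.693147 / 42.4 = 0.01635 h⁻¹
Fraction remaining after one interval: r = e^(−kτ) = e^(−0.01635 × 82.3) = 0.2604
Before dose 5, 4 doses have been given (aged 1τ, 2τ, 3τ, 4τ).
C_trough = C₀ × (r + r² + … + r^4) = C₀ × r(1−r^4)/(1−r)
        = 4.579 × 0.2604 × (1 − 0.004598) / (1 − 0.2604) = 1.605 mg/L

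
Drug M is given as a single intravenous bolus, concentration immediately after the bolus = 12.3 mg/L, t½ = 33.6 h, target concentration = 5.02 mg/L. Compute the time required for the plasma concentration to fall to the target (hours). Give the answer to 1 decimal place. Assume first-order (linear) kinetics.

43.4 h

k = ln2 / t½ = 0.693147 / 33.6 = 0.02063 h⁻¹
t = ln(C₀ / C) / k = ln(12.30 / 5.02) / 0.02063
  = ln(2.450) / 0.02063 = 0.8961 / 0.02063 = 43.44 h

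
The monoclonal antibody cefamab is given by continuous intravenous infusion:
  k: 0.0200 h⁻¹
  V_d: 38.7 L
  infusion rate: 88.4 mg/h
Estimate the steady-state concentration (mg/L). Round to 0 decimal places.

114 mg/L

CL = k × Vd = 0.02000 × 38.7 = 0.7740 L/h
At steady state Css = R₀ / CL = 88.4 / 0.7740 = 114.2 mg/L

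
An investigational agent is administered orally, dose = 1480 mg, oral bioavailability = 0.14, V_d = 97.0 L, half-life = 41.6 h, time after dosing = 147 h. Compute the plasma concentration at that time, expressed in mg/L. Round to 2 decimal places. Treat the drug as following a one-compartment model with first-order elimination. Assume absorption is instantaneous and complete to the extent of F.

0.18 mg/L

Amount reaching circulation = F × Dose = 0.14 × 1480 = 207.2 mg
C₀ = F·Dose / Vd = 207.2 / 97.0 = 2.136 mg/L
k = ln2 / t½ = 0.693147 / 41.6 = 0.01666 h⁻¹
C = C₀ · e^(−k·t) = 2.136 × e^(−0.01666 × 147)
  = 2.136 × 0.08638 = 0.1845 mg/L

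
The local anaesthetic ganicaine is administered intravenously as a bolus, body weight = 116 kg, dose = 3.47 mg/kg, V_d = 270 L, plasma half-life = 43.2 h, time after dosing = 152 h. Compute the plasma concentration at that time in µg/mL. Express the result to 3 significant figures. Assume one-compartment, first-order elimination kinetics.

Total dose = 3.47 × 116 = 402.5 mg
C₀ = Dose / Vd = 402.5 / 270 = 1.491 mg/L
k = ln2 / t½ = 0.693147 / 43.2 = 0.01605 h⁻¹
C = C₀ · e^(−k·t) = 1.491 × e^(−0.01605 × 152)
  = 1.491 × 0.08720 = 0.1300 mg/L
(0.1300 mg/L = 0.1300 µg/mL)

0.130 µg/mL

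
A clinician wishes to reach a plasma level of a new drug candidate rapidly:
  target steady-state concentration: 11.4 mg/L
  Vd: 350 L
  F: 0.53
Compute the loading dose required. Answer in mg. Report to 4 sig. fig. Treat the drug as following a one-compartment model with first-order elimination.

7528 mg

LD = Css × Vd / F = 11.4 × 350 / 0.53 = 7528 mg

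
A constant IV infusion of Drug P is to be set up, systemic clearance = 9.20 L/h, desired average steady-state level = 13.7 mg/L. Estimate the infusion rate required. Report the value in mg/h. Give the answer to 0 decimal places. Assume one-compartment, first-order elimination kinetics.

At steady state, infusion rate R₀ = Css × CL = 13.7 × 9.200 = 126.0 mg/h

126 mg/h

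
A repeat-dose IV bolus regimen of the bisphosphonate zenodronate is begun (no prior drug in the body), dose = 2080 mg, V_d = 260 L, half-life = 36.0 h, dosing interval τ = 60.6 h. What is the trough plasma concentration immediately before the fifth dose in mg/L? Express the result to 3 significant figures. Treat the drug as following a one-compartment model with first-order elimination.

3.58 mg/L

C₀ per dose = Dose / Vd = 2080 / 260 = 8.000 mg/L
k = ln2 / t½ = 0.693147 / 36.0 = 0.01925 h⁻¹
Fraction remaining after one interval: r = e^(−kτ) = e^(−0.01925 × 60.6) = 0.3114
Before dose 5, 4 doses have been given (aged 1τ, 2τ, 3τ, 4τ).
C_trough = C₀ × (r + r² + … + r^4) = C₀ × r(1−r^4)/(1−r)
        = 8.000 × 0.3114 × (1 − 0.009403) / (1 − 0.3114) = 3.584 mg/L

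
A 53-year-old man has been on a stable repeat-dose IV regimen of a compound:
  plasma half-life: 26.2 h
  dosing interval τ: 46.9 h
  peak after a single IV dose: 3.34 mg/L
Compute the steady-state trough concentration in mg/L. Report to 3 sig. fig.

k = ln2 / t½ = 0.693147 / 26.2 = 0.02646 h⁻¹
e^(−kτ) = e^(−0.02646 × 46.9) = 0.2891
Accumulation ratio R = 1 / (1 − e^(−kτ)) = 1 / (1 − 0.2891) = 1.407
Steady-state trough = C₀ × R × e^(−kτ) = 3.34 × 1.407 × 0.2891 = 1.359 mg/L

1.36 mg/L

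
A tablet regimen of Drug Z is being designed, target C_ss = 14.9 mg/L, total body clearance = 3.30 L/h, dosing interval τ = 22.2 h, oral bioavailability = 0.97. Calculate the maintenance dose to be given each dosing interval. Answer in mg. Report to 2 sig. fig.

At steady state, F × (Dose/τ) = Css × CL.
Dose = Css × CL × τ / F = 14.9 × 3.300 × 22.2 / 0.97 = 1125 mg

1100 mg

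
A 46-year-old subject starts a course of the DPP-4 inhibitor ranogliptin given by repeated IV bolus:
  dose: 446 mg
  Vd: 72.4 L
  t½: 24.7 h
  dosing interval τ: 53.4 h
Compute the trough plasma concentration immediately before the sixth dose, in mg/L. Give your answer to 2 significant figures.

1.8 mg/L

C₀ per dose = Dose / Vd = 446 / 72.4 = 6.160 mg/L
k = ln2 / t½ = 0.693147 / 24.7 = 0.02806 h⁻¹
Fraction remaining after one interval: r = e^(−kτ) = e^(−0.02806 × 53.4) = 0.2235
Before dose 6, 5 doses have been given (aged 1τ, 2τ, 3τ, 4τ, 5τ).
C_trough = C₀ × (r + r² + … + r^5) = C₀ × r(1−r^5)/(1−r)
        = 6.160 × 0.2235 × (1 − 0.0005577) / (1 − 0.2235) = 1.772 mg/L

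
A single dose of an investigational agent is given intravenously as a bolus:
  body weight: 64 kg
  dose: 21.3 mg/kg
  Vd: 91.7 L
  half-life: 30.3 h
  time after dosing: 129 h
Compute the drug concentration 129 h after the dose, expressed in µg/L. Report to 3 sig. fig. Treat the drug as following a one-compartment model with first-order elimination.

Total dose = 21.3 × 64 = 1363 mg
C₀ = Dose / Vd = 1363 / 91.7 = 14.86 mg/L
k = ln2 / t½ = 0.693147 / 30.3 = 0.02288 h⁻¹
C = C₀ · e^(−k·t) = 14.86 × e^(−0.02288 × 129)
  = 14.86 × 0.05226 = 0.7766 mg/L
Convert: 0.7766 mg/L × 1000 = 776.6 µg/L

777 µg/L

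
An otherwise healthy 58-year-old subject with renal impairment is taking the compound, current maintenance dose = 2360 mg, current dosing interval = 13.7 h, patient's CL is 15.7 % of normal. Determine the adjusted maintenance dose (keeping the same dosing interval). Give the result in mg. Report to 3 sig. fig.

To keep the same average steady-state level, dosing rate must scale with clearance.
CL ratio = 15.7 / 100 = 0.1570
New dose (same interval) = 2360 × 0.1570 = 370.5 mg

371 mg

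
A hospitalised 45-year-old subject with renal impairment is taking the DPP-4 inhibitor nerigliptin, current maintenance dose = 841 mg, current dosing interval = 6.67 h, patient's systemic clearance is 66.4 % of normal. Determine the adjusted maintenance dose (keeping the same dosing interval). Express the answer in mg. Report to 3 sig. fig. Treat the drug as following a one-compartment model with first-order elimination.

558 mg

To keep the same average steady-state level, dosing rate must scale with clearance.
CL ratio = 66.4 / 100 = 0.6640
New dose (same interval) = 841 × 0.6640 = 558.4 mg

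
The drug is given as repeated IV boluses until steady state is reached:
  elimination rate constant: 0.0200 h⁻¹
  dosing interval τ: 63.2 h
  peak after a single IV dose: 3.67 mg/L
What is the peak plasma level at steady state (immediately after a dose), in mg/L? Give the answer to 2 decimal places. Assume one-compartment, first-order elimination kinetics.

5.12 mg/L

e^(−kτ) = e^(−0.02000 × 63.2) = 0.2825
Accumulation ratio R = 1 / (1 − e^(−kτ)) = 1 / (1 − 0.2825) = 1.394
Steady-state peak = C₀ × R = 3.67 × 1.394 = 5.116 mg/L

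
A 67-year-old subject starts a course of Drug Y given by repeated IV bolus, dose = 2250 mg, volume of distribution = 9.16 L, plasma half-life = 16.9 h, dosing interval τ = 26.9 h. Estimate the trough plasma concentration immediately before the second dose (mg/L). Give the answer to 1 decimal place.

C₀ per dose = Dose / Vd = 2250 / 9.16 = 245.6 mg/L
k = ln2 / t½ = 0.693147 / 16.9 = 0.04101 h⁻¹
Fraction remaining after one interval: r = e^(−kτ) = e^(−0.04101 × 26.9) = 0.3318
Before dose 2, 1 dose has been given (aged 1τ).
C_trough = C₀ × r = 245.6 × 0.3318 = 81.49 mg/L

81.5 mg/L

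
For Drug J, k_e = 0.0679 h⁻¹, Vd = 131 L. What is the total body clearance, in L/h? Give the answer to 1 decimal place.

CL = k × Vd = 0.0679 × 131 = 8.895 L/h

8.9 L/h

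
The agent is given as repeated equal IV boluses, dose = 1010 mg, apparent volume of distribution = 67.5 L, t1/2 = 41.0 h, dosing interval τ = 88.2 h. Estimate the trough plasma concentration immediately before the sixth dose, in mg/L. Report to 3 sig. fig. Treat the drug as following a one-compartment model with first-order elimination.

4.34 mg/L

C₀ per dose = Dose / Vd = 1010 / 67.5 = 14.96 mg/L
k = ln2 / t½ = 0.693147 / 41.0 = 0.01691 h⁻¹
Fraction remaining after one interval: r = e^(−kτ) = e^(−0.01691 × 88.2) = 0.2250
Before dose 6, 5 doses have been given (aged 1τ, 2τ, 3τ, 4τ, 5τ).
C_trough = C₀ × (r + r² + … + r^5) = C₀ × r(1−r^5)/(1−r)
        = 14.96 × 0.2250 × (1 − 0.0005767) / (1 − 0.2250) = 4.341 mg/L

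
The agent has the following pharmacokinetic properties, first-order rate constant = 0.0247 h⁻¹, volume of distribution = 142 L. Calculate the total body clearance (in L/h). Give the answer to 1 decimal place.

3.5 L/h

CL = k × Vd = 0.0247 × 142 = 3.507 L/h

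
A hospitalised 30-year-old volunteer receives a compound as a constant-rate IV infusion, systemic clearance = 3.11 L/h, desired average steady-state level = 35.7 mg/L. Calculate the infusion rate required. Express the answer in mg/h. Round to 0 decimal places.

111 mg/h

At steady state, infusion rate R₀ = Css × CL = 35.7 × 3.110 = 111.0 mg/h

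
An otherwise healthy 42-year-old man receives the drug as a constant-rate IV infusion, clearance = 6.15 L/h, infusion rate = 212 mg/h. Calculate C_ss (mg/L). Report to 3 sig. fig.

34.5 mg/L

At steady state Css = R₀ / CL = 212 / 6.150 = 34.47 mg/L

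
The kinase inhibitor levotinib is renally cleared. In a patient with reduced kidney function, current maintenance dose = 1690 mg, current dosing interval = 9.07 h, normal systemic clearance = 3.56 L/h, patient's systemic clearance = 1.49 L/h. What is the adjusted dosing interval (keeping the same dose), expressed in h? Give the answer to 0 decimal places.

22 h

To keep the same average steady-state level, dosing rate must scale with clearance.
CL ratio = 1.49 / 3.56 = 0.4185
New interval (same dose) = 9.07 / 0.4185 = 21.67 h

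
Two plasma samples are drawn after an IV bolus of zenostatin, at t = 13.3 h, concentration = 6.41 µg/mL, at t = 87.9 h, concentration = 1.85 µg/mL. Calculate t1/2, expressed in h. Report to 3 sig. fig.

41.6 h

k = ln(C₁/C₂) / (t₂ − t₁) = ln(6.41/1.85) / (87.9 − 13.3)
  = 1.243 / 74.60 = 0.01666 h⁻¹
t½ = ln2 / k = 0.693147 / 0.01666 = 41.61 h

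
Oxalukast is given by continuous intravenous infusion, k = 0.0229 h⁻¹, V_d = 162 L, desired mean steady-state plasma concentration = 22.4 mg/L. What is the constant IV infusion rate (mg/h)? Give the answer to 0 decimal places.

CL = k × Vd = 0.02290 × 162 = 3.710 L/h
At steady state, infusion rate R₀ = Css × CL = 22.4 × 3.710 = 83.10 mg/h

83 mg/h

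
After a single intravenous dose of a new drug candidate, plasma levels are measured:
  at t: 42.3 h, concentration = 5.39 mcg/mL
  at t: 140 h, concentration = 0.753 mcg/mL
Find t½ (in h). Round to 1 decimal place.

k = ln(C₁/C₂) / (t₂ − t₁) = ln(5.39/0.753) / (140 − 42.3)
  = 1.968 / 97.70 = 0.02014 h⁻¹
t½ = ln2 / k = 0.693147 / 0.02014 = 34.42 h

34.4 h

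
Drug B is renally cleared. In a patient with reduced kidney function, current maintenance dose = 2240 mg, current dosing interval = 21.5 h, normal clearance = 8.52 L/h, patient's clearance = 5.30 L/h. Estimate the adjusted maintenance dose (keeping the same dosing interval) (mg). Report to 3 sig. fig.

To keep the same average steady-state level, dosing rate must scale with clearance.
CL ratio = 5.30 / 8.52 = 0.6221
New dose (same interval) = 2240 × 0.6221 = 1394 mg

1390 mg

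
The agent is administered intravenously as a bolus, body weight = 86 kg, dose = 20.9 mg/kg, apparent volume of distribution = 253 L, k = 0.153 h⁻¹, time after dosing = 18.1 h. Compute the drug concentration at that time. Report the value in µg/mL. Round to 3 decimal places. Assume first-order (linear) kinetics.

0.445 µg/mL

Total dose = 20.9 × 86 = 1797 mg
C₀ = Dose / Vd = 1797 / 253 = 7.103 mg/L
C = C₀ · e^(−k·t) = 7.103 × e^(−0.1530 × 18.1)
  = 7.103 × 0.06271 = 0.4454 mg/L
(0.4454 mg/L = 0.4454 µg/mL)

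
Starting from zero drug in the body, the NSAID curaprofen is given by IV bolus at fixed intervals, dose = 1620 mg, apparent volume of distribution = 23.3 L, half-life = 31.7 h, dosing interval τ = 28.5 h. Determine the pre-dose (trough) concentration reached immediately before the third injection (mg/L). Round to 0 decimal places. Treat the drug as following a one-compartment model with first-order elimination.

57 mg/L

C₀ per dose = Dose / Vd = 1620 / 23.3 = 69.53 mg/L
k = ln2 / t½ = 0.693147 / 31.7 = 0.02187 h⁻¹
Fraction remaining after one interval: r = e^(−kτ) = e^(−0.02187 × 28.5) = 0.5362
Before dose 3, 2 doses have been given (aged 1τ, 2τ).
C_trough = C₀ × (r + r²) = 69.53 × (0.5362 + 0.2875) = 57.27 mg/L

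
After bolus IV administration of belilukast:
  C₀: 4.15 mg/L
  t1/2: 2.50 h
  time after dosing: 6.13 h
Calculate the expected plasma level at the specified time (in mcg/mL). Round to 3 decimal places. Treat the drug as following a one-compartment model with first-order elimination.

k = ln2 / t½ = 0.693147 / 2.50 = 0.2773 h⁻¹
C = C₀ · e^(−k·t) = 4.150 × e^(−0.2773 × 6.13)
  = 4.150 × 0.1827 = 0.7582 mg/L
(0.7582 mg/L = 0.7582 mcg/mL)

0.758 mcg/mL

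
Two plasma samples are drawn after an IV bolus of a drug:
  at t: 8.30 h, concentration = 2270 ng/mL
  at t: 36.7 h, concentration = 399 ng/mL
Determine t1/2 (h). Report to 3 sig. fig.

k = ln(C₁/C₂) / (t₂ − t₁) = ln(2270/399) / (36.7 − 8.30)
  = 1.739 / 28.40 = 0.06123 h⁻¹
t½ = ln2 / k = 0.693147 / 0.06123 = 11.32 h

11.3 h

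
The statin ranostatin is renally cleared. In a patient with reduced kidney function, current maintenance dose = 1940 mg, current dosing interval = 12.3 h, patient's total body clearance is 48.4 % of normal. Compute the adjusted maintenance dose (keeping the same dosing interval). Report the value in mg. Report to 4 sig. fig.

939.0 mg

To keep the same average steady-state level, dosing rate must scale with clearance.
CL ratio = 48.4 / 100 = 0.4840
New dose (same interval) = 1940 × 0.4840 = 939.0 mg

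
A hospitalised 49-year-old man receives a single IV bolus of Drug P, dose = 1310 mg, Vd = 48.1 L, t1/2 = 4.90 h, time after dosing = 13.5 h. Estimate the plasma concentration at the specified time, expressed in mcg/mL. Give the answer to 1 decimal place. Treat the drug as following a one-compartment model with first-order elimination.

4.0 mcg/mL

C₀ = Dose / Vd = 1310 / 48.1 = 27.23 mg/L
k = ln2 / t½ = 0.693147 / 4.90 = 0.1415 h⁻¹
C = C₀ · e^(−k·t) = 27.23 × e^(−0.1415 × 13.5)
  = 27.23 × 0.1480 = 4.030 mg/L
(4.030 mg/L = 4.030 mcg/mL)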